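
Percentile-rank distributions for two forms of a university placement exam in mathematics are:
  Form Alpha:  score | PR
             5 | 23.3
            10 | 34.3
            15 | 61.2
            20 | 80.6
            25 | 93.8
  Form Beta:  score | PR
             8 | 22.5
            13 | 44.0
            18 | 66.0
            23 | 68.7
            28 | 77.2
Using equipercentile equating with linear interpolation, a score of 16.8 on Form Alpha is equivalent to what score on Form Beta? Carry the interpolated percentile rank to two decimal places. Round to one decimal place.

22.0

PR of 16.8 on Form Alpha: 61.2 + (16.8 − 15)/(20 − 15) × (80.6 − 61.2) = 68.18
On Form Beta, PR 68.18 falls between score 18 (PR 66.0) and 23 (PR 68.7).
Interpolate: 18 + (68.18 − 66.0)/(68.7 − 66.0) × (23 − 18) = 22.0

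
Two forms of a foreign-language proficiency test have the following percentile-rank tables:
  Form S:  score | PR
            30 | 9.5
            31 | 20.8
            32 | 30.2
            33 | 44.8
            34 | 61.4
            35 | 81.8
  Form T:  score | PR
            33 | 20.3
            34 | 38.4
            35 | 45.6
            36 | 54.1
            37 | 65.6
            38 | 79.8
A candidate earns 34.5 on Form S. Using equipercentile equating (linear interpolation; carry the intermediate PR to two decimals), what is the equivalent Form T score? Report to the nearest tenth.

37.4

PR of 34.5 on Form S: 61.4 + (34.5 − 34)/(35 − 34) × (81.8 − 61.4) = 71.60
On Form T, PR 71.60 falls between score 37 (PR 65.6) and 38 (PR 79.8).
Interpolate: 37 + (71.60 − 65.6)/(79.8 − 65.6) × (38 − 37) = 37.4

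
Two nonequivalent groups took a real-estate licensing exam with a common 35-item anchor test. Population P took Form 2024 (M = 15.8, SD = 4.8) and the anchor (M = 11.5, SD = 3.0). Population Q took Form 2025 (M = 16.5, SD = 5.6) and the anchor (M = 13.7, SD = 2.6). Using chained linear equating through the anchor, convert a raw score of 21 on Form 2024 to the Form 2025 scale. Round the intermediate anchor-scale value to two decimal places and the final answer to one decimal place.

18.8

Form 2024 → anchor (Population P): v = (3.0/4.8)(21 − 15.8) + 11.5 = 14.75
anchor → Form 2025 (Population Q): y = (5.6/2.6)(14.75 − 13.7) + 16.5 = 18.8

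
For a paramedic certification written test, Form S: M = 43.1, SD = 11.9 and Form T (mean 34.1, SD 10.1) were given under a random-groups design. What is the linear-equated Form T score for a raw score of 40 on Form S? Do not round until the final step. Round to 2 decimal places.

31.47

Linear equating: y = (SD_Y/SD_X)(x − M_X) + M_Y
y = (10.1/11.9)(40 − 43.1) + 34.1
y = 0.848739 × -3.1 + 34.1 = -2.6311 + 34.1 = 31.47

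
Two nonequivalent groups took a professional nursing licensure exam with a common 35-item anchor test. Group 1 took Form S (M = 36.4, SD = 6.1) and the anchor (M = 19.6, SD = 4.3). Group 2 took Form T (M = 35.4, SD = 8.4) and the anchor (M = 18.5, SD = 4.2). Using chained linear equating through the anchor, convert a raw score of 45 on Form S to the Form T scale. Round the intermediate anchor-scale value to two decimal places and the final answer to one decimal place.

Form S → anchor (Group 1): v = (4.3/6.1)(45 − 36.4) + 19.6 = 25.66
anchor → Form T (Group 2): y = (8.4/4.2)(25.66 − 18.5) + 35.4 = 49.7

49.7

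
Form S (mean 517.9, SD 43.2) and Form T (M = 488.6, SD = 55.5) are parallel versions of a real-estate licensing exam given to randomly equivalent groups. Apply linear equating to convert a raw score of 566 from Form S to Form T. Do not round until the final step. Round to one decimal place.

550.4

Linear equating: y = (SD_Y/SD_X)(x − M_X) + M_Y
y = (55.5/43.2)(566 − 517.9) + 488.6
y = 1.284722 × 48.1 + 488.6 = 61.7951 + 488.6 = 550.4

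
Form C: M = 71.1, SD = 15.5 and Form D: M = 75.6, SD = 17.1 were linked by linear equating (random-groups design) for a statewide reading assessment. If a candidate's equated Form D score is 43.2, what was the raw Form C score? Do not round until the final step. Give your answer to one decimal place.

Invert y = (SD_Y/SD_X)(x − M_X) + M_Y:
x = (SD_X/SD_Y)(y − M_Y) + M_X = (15.5/17.1)(43.2 − 75.6) + 71.1
x = 0.906433 × -32.400 + 71.1 = 41.7

41.7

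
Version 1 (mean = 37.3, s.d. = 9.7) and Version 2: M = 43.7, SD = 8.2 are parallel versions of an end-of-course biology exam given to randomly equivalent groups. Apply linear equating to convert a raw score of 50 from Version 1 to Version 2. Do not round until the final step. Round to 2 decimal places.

Linear equating: y = (SD_Y/SD_X)(x − M_X) + M_Y
y = (8.2/9.7)(50 − 37.3) + 43.7
y = 0.845361 × 12.7 + 43.7 = 10.7361 + 43.7 = 54.44

54.44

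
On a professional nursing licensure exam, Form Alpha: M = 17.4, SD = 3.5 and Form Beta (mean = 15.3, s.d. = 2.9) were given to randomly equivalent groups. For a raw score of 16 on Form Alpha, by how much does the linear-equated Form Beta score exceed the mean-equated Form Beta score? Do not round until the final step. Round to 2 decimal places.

0.24

Mean-equated: 16 + (15.3 − 17.4) = 13.90
Linear-equated: (2.9/3.5)(16 − 17.4) + 15.3 = 14.140
Difference = 14.140 − 13.90 = 0.24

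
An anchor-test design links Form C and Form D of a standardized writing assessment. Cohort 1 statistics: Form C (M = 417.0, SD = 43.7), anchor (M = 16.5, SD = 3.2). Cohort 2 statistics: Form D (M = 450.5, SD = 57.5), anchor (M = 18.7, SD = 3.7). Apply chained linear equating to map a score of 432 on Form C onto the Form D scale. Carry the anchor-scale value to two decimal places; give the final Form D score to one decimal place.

Form C → anchor (Cohort 1): v = (3.2/43.7)(432 − 417.0) + 16.5 = 17.60
anchor → Form D (Cohort 2): y = (57.5/3.7)(17.60 − 18.7) + 450.5 = 433.4

433.4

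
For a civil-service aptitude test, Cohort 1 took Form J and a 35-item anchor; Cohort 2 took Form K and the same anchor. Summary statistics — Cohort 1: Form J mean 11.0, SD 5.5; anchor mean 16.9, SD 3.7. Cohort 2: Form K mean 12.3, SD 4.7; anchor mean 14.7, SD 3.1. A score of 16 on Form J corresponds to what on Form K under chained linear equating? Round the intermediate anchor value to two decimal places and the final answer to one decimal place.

Form J → anchor (Cohort 1): v = (3.7/5.5)(16 − 11.0) + 16.9 = 20.26
anchor → Form K (Cohort 2): y = (4.7/3.1)(20.26 − 14.7) + 12.3 = 20.7

20.7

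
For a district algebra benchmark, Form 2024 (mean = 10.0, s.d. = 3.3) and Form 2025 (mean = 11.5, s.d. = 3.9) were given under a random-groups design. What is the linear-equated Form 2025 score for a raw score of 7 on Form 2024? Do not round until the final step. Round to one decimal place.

8.0

Linear equating: y = (SD_Y/SD_X)(x − M_X) + M_Y
y = (3.9/3.3)(7 − 10.0) + 11.5
y = 1.181818 × -3.0 + 11.5 = -3.5455 + 11.5 = 8.0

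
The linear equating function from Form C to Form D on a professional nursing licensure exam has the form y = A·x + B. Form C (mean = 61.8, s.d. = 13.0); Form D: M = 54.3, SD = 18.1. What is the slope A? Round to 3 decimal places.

A = SD_Y / SD_X = 18.1 / 13.0 = 1.392

1.392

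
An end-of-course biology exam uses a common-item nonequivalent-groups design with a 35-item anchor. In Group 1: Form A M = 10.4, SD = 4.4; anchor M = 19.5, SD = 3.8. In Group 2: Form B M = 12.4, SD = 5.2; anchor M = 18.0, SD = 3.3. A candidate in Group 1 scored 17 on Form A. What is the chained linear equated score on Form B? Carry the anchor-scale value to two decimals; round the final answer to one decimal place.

Form A → anchor (Group 1): v = (3.8/4.4)(17 − 10.4) + 19.5 = 25.20
anchor → Form B (Group 2): y = (5.2/3.3)(25.20 − 18.0) + 12.4 = 23.7

23.7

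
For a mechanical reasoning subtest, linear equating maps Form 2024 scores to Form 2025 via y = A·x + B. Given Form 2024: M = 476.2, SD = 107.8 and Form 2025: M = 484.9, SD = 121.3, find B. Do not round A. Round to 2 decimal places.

A = SD_Y / SD_X = 121.3 / 107.8 = 1.125232
B = M_Y − A·M_X = 484.9 − 1.125232 × 476.2 = -50.94

-50.94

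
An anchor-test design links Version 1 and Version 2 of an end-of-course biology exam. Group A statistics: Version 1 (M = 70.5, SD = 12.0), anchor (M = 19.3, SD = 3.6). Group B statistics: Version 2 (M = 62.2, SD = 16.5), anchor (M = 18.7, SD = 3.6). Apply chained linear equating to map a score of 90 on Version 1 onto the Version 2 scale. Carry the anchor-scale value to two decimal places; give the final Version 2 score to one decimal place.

Version 1 → anchor (Group A): v = (3.6/12.0)(90 − 70.5) + 19.3 = 25.15
anchor → Version 2 (Group B): y = (16.5/3.6)(25.15 − 18.7) + 62.2 = 91.8

91.8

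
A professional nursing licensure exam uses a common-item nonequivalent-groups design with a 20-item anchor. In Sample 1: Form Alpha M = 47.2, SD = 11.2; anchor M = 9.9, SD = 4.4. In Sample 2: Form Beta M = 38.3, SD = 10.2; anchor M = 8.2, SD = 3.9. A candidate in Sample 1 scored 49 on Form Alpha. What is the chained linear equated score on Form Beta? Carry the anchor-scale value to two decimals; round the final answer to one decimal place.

44.6

Form Alpha → anchor (Sample 1): v = (4.4/11.2)(49 − 47.2) + 9.9 = 10.61
anchor → Form Beta (Sample 2): y = (10.2/3.9)(10.61 − 8.2) + 38.3 = 44.6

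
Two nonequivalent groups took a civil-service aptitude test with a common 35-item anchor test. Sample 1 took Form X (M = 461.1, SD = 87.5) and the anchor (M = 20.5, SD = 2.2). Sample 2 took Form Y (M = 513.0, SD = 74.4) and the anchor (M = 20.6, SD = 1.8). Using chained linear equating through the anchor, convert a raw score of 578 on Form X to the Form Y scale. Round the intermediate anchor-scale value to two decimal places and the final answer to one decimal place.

630.4

Form X → anchor (Sample 1): v = (2.2/87.5)(578 − 461.1) + 20.5 = 23.44
anchor → Form Y (Sample 2): y = (74.4/1.8)(23.44 − 20.6) + 513.0 = 630.4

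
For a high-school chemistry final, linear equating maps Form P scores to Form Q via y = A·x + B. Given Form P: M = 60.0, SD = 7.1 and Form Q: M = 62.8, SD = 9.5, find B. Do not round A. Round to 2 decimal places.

A = SD_Y / SD_X = 9.5 / 7.1 = 1.338028
B = M_Y − A·M_X = 62.8 − 1.338028 × 60.0 = -17.48

-17.48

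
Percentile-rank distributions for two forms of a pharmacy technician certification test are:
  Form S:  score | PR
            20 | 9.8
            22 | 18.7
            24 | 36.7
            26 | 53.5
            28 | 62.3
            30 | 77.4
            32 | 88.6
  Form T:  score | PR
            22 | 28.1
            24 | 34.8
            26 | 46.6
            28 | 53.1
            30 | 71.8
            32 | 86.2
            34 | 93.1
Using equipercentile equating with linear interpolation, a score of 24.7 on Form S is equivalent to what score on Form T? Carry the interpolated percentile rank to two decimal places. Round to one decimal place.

25.3

PR of 24.7 on Form S: 36.7 + (24.7 − 24)/(26 − 24) × (53.5 − 36.7) = 42.58
On Form T, PR 42.58 falls between score 24 (PR 34.8) and 26 (PR 46.6).
Interpolate: 24 + (42.58 − 34.8)/(46.6 − 34.8) × (26 − 24) = 25.3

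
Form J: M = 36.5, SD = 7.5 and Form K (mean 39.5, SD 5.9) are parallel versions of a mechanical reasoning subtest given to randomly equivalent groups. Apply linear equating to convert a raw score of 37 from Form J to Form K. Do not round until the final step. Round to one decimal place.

39.9

Linear equating: y = (SD_Y/SD_X)(x − M_X) + M_Y
y = (5.9/7.5)(37 − 36.5) + 39.5
y = 0.786667 × 0.5 + 39.5 = 0.3933 + 39.5 = 39.9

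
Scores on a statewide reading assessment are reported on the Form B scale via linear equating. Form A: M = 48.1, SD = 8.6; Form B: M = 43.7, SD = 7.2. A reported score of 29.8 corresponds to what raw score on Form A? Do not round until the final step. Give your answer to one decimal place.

Invert y = (SD_Y/SD_X)(x − M_X) + M_Y:
x = (SD_X/SD_Y)(y − M_Y) + M_X = (8.6/7.2)(29.8 − 43.7) + 48.1
x = 1.194444 × -13.900 + 48.1 = 31.5

31.5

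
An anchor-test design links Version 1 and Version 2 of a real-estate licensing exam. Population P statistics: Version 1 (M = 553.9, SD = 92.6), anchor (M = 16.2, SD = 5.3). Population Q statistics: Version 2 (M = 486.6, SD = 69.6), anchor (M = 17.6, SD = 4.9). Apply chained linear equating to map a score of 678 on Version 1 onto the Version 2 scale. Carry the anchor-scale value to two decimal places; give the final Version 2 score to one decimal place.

567.6

Version 1 → anchor (Population P): v = (5.3/92.6)(678 − 553.9) + 16.2 = 23.30
anchor → Version 2 (Population Q): y = (69.6/4.9)(23.30 − 17.6) + 486.6 = 567.6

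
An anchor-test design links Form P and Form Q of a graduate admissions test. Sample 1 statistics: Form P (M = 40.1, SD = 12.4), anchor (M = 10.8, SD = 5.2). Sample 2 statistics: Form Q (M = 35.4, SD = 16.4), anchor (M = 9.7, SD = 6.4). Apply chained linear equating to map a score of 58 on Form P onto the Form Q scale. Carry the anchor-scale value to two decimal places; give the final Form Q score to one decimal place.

57.5

Form P → anchor (Sample 1): v = (5.2/12.4)(58 − 40.1) + 10.8 = 18.31
anchor → Form Q (Sample 2): y = (16.4/6.4)(18.31 − 9.7) + 35.4 = 57.5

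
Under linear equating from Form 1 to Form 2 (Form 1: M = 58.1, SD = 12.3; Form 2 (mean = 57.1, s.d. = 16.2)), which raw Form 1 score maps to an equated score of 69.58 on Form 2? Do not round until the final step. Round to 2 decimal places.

67.58

Invert y = (SD_Y/SD_X)(x − M_X) + M_Y:
x = (SD_X/SD_Y)(y − M_Y) + M_X = (12.3/16.2)(69.58 − 57.1) + 58.1
x = 0.759259 × 12.480 + 58.1 = 67.58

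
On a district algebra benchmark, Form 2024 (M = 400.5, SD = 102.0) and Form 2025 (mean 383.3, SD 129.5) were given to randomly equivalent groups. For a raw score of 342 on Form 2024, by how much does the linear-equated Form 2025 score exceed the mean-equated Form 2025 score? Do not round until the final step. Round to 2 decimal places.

-15.77

Mean-equated: 342 + (383.3 − 400.5) = 324.80
Linear-equated: (129.5/102.0)(342 − 400.5) + 383.3 = 309.028
Difference = 309.028 − 324.80 = -15.77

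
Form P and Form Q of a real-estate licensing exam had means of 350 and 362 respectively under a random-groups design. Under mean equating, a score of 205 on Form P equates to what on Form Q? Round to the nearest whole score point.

217

Mean equating: y = x + (M_Y − M_X) = 205 + (362 − 350) = 217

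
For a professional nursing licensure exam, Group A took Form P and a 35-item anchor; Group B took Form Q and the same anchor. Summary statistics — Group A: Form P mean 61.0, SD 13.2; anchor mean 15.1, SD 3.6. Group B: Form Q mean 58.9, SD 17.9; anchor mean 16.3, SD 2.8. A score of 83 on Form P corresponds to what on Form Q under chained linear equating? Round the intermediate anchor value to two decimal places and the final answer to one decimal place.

Form P → anchor (Group A): v = (3.6/13.2)(83 − 61.0) + 15.1 = 21.10
anchor → Form Q (Group B): y = (17.9/2.8)(21.10 − 16.3) + 58.9 = 89.6

89.6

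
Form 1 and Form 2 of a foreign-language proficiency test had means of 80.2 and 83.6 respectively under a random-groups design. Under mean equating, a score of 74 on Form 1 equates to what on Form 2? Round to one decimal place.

Mean equating: y = x + (M_Y − M_X) = 74 + (83.6 − 80.2) = 77.4

77.4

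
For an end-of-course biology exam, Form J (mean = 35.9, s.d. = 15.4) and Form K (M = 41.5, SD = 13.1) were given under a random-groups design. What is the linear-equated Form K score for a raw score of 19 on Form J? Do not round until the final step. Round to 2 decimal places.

27.12

Linear equating: y = (SD_Y/SD_X)(x − M_X) + M_Y
y = (13.1/15.4)(19 − 35.9) + 41.5
y = 0.850649 × -16.9 + 41.5 = -14.3760 + 41.5 = 27.12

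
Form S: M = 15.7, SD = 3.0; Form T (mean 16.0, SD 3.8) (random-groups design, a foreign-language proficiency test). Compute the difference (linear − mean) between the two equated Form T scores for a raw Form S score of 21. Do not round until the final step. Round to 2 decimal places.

Mean-equated: 21 + (16.0 − 15.7) = 21.30
Linear-equated: (3.8/3.0)(21 − 15.7) + 16.0 = 22.713
Difference = 22.713 − 21.30 = 1.41

1.41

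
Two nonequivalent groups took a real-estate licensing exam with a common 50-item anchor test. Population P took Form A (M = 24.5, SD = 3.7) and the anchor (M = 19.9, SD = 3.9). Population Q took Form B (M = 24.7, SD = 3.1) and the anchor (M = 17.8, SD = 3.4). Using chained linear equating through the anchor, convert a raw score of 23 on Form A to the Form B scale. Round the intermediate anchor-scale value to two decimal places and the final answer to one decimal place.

25.2

Form A → anchor (Population P): v = (3.9/3.7)(23 − 24.5) + 19.9 = 18.32
anchor → Form B (Population Q): y = (3.1/3.4)(18.32 − 17.8) + 24.7 = 25.2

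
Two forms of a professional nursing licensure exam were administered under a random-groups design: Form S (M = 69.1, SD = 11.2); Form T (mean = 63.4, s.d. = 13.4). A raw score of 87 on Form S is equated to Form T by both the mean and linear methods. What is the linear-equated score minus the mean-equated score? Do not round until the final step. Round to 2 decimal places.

3.52

Mean-equated: 87 + (63.4 − 69.1) = 81.30
Linear-equated: (13.4/11.2)(87 − 69.1) + 63.4 = 84.816
Difference = 84.816 − 81.30 = 3.52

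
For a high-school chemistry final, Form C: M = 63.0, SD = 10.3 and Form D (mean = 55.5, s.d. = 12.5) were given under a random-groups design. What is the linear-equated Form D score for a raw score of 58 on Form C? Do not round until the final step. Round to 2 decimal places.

49.43

Linear equating: y = (SD_Y/SD_X)(x − M_X) + M_Y
y = (12.5/10.3)(58 − 63.0) + 55.5
y = 1.213592 × -5.0 + 55.5 = -6.0680 + 55.5 = 49.43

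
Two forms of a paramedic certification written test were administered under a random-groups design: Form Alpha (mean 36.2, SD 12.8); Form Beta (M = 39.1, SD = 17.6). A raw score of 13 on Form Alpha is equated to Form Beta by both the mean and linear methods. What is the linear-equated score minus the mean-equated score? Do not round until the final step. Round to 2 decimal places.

-8.70

Mean-equated: 13 + (39.1 − 36.2) = 15.90
Linear-equated: (17.6/12.8)(13 − 36.2) + 39.1 = 7.200
Difference = 7.200 − 15.90 = -8.70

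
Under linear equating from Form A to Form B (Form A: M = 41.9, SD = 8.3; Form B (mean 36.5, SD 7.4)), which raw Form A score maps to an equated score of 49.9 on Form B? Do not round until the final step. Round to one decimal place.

56.9

Invert y = (SD_Y/SD_X)(x − M_X) + M_Y:
x = (SD_X/SD_Y)(y − M_Y) + M_X = (8.3/7.4)(49.9 − 36.5) + 41.9
x = 1.121622 × 13.400 + 41.9 = 56.9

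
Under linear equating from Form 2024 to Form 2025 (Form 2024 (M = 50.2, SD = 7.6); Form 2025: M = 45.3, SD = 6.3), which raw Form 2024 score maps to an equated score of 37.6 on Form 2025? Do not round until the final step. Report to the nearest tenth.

40.9

Invert y = (SD_Y/SD_X)(x − M_X) + M_Y:
x = (SD_X/SD_Y)(y − M_Y) + M_X = (7.6/6.3)(37.6 − 45.3) + 50.2
x = 1.206349 × -7.700 + 50.2 = 40.9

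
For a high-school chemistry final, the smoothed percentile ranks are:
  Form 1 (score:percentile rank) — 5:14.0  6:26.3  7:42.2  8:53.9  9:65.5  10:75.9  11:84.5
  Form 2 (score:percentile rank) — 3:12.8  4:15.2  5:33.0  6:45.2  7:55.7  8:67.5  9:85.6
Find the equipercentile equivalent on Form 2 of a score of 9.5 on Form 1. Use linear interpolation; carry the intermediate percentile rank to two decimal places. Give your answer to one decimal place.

PR of 9.5 on Form 1: 65.5 + (9.5 − 9)/(10 − 9) × (75.9 − 65.5) = 70.70
On Form 2, PR 70.70 falls between score 8 (PR 67.5) and 9 (PR 85.6).
Interpolate: 8 + (70.70 − 67.5)/(85.6 − 67.5) × (9 − 8) = 8.2

8.2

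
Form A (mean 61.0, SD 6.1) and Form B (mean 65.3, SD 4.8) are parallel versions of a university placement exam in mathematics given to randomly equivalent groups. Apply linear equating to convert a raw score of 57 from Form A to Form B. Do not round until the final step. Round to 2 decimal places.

Linear equating: y = (SD_Y/SD_X)(x − M_X) + M_Y
y = (4.8/6.1)(57 − 61.0) + 65.3
y = 0.786885 × -4.0 + 65.3 = -3.1475 + 65.3 = 62.15

62.15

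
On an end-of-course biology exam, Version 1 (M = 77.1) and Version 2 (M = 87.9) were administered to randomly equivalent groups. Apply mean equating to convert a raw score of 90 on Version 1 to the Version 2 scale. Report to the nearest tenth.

Mean equating: y = x + (M_Y − M_X) = 90 + (87.9 − 77.1) = 100.8

100.8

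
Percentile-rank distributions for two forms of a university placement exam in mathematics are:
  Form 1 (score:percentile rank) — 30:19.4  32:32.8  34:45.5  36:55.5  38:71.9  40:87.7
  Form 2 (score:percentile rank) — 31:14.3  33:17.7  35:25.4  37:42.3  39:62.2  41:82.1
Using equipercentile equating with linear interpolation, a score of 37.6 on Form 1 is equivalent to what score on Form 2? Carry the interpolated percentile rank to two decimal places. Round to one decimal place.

PR of 37.6 on Form 1: 55.5 + (37.6 − 36)/(38 − 36) × (71.9 − 55.5) = 68.62
On Form 2, PR 68.62 falls between score 39 (PR 62.2) and 41 (PR 82.1).
Interpolate: 39 + (68.62 − 62.2)/(82.1 − 62.2) × (41 − 39) = 39.6

39.6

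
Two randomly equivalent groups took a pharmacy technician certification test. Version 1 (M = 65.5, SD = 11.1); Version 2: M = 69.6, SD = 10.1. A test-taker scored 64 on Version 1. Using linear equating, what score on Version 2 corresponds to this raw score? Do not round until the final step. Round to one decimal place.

Linear equating: y = (SD_Y/SD_X)(x − M_X) + M_Y
y = (10.1/11.1)(64 − 65.5) + 69.6
y = 0.909910 × -1.5 + 69.6 = -1.3649 + 69.6 = 68.2

68.2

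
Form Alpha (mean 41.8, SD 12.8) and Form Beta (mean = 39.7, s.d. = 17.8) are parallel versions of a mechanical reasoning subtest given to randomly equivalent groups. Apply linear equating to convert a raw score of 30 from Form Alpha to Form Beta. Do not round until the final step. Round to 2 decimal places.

23.29

Linear equating: y = (SD_Y/SD_X)(x − M_X) + M_Y
y = (17.8/12.8)(30 − 41.8) + 39.7
y = 1.390625 × -11.8 + 39.7 = -16.4094 + 39.7 = 23.29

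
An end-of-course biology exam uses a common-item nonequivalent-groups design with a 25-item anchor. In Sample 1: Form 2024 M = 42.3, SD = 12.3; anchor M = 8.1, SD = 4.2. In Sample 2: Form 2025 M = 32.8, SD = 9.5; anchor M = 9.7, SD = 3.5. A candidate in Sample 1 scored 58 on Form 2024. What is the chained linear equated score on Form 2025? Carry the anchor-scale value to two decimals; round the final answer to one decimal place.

43.0

Form 2024 → anchor (Sample 1): v = (4.2/12.3)(58 − 42.3) + 8.1 = 13.46
anchor → Form 2025 (Sample 2): y = (9.5/3.5)(13.46 − 9.7) + 32.8 = 43.0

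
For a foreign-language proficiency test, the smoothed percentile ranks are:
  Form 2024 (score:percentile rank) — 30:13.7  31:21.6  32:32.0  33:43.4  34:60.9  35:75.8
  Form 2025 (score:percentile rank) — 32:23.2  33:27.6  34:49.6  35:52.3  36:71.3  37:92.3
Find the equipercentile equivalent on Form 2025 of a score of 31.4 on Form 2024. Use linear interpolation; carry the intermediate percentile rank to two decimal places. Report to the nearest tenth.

32.6

PR of 31.4 on Form 2024: 21.6 + (31.4 − 31)/(32 − 31) × (32.0 − 21.6) = 25.76
On Form 2025, PR 25.76 falls between score 32 (PR 23.2) and 33 (PR 27.6).
Interpolate: 32 + (25.76 − 23.2)/(27.6 − 23.2) × (33 − 32) = 32.6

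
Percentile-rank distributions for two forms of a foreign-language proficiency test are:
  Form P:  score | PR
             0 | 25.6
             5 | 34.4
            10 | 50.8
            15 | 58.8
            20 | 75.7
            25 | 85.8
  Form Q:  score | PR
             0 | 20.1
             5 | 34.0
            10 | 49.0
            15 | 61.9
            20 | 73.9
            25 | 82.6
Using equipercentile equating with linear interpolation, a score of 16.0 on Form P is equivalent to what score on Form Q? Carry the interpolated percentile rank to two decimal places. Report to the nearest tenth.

PR of 16.0 on Form P: 58.8 + (16.0 − 15)/(20 − 15) × (75.7 − 58.8) = 62.18
On Form Q, PR 62.18 falls between score 15 (PR 61.9) and 20 (PR 73.9).
Interpolate: 15 + (62.18 − 61.9)/(73.9 − 61.9) × (20 − 15) = 15.1

15.1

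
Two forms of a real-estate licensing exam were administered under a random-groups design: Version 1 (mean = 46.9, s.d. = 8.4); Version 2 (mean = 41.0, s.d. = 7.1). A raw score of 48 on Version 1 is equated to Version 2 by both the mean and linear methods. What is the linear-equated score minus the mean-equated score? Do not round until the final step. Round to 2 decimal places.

-0.17

Mean-equated: 48 + (41.0 − 46.9) = 42.10
Linear-equated: (7.1/8.4)(48 − 46.9) + 41.0 = 41.930
Difference = 41.930 − 42.10 = -0.17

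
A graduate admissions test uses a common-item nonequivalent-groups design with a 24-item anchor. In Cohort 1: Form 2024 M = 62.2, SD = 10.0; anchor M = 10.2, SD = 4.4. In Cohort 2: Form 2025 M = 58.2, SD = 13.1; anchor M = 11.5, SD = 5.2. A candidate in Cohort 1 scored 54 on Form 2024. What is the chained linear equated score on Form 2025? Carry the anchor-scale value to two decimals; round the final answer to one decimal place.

Form 2024 → anchor (Cohort 1): v = (4.4/10.0)(54 − 62.2) + 10.2 = 6.59
anchor → Form 2025 (Cohort 2): y = (13.1/5.2)(6.59 − 11.5) + 58.2 = 45.8

45.8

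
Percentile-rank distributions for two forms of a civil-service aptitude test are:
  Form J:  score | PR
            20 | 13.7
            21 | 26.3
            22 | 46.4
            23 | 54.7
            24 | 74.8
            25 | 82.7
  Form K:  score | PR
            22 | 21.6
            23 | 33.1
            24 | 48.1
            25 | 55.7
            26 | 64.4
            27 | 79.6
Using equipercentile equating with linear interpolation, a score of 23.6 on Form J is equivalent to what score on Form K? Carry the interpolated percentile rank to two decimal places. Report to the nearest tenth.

26.2

PR of 23.6 on Form J: 54.7 + (23.6 − 23)/(24 − 23) × (74.8 − 54.7) = 66.76
On Form K, PR 66.76 falls between score 26 (PR 64.4) and 27 (PR 79.6).
Interpolate: 26 + (66.76 − 64.4)/(79.6 − 64.4) × (27 − 26) = 26.2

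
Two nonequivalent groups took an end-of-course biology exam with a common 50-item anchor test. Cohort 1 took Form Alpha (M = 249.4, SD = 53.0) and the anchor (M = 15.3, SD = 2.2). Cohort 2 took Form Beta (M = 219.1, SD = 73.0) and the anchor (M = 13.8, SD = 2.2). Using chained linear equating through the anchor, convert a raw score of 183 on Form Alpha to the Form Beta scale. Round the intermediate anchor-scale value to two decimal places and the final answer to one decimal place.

177.3

Form Alpha → anchor (Cohort 1): v = (2.2/53.0)(183 − 249.4) + 15.3 = 12.54
anchor → Form Beta (Cohort 2): y = (73.0/2.2)(12.54 − 13.8) + 219.1 = 177.3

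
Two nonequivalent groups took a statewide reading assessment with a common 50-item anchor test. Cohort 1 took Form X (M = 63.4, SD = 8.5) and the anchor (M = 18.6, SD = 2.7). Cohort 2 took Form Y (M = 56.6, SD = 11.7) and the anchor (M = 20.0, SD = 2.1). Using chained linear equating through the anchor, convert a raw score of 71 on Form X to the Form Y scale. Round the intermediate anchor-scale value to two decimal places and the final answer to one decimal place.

62.2

Form X → anchor (Cohort 1): v = (2.7/8.5)(71 − 63.4) + 18.6 = 21.01
anchor → Form Y (Cohort 2): y = (11.7/2.1)(21.01 − 20.0) + 56.6 = 62.2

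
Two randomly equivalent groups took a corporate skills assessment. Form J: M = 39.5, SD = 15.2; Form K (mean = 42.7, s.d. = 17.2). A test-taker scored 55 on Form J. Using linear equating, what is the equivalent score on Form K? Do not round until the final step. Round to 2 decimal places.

Linear equating: y = (SD_Y/SD_X)(x − M_X) + M_Y
y = (17.2/15.2)(55 − 39.5) + 42.7
y = 1.131579 × 15.5 + 42.7 = 17.5395 + 42.7 = 60.24

60.24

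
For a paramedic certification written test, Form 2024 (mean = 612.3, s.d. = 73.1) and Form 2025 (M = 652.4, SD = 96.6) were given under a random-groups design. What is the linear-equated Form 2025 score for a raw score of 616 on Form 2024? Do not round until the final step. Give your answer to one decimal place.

Linear equating: y = (SD_Y/SD_X)(x − M_X) + M_Y
y = (96.6/73.1)(616 − 612.3) + 652.4
y = 1.321477 × 3.7 + 652.4 = 4.8895 + 652.4 = 657.3

657.3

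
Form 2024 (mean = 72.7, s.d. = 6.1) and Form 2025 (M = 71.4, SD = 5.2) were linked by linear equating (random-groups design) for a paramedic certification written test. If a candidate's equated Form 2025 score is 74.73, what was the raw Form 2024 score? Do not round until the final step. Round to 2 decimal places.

76.61

Invert y = (SD_Y/SD_X)(x − M_X) + M_Y:
x = (SD_X/SD_Y)(y − M_Y) + M_X = (6.1/5.2)(74.73 − 71.4) + 72.7
x = 1.173077 × 3.330 + 72.7 = 76.61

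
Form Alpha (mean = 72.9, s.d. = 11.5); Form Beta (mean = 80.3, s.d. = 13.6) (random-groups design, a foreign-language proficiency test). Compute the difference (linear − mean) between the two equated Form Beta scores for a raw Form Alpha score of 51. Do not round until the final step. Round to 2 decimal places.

Mean-equated: 51 + (80.3 − 72.9) = 58.40
Linear-equated: (13.6/11.5)(51 − 72.9) + 80.3 = 54.401
Difference = 54.401 − 58.40 = -4.00

-4.00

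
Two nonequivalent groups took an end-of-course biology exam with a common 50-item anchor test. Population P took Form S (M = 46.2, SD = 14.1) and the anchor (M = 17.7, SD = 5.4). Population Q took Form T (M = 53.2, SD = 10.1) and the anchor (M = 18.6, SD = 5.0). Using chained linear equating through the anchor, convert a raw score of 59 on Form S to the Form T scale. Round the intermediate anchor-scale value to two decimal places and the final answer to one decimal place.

61.3

Form S → anchor (Population P): v = (5.4/14.1)(59 − 46.2) + 17.7 = 22.60
anchor → Form T (Population Q): y = (10.1/5.0)(22.60 − 18.6) + 53.2 = 61.3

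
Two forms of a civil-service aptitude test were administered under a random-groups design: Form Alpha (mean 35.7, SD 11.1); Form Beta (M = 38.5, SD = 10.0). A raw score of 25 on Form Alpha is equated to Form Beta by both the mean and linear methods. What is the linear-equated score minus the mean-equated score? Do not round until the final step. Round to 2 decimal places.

Mean-equated: 25 + (38.5 − 35.7) = 27.80
Linear-equated: (10.0/11.1)(25 − 35.7) + 38.5 = 28.860
Difference = 28.860 − 27.80 = 1.06

1.06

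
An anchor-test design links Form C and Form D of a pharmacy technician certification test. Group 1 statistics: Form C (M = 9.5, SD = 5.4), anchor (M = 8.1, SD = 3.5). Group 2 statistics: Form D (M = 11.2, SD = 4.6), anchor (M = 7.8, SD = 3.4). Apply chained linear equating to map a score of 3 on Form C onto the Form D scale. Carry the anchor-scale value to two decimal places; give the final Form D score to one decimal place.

5.9

Form C → anchor (Group 1): v = (3.5/5.4)(3 − 9.5) + 8.1 = 3.89
anchor → Form D (Group 2): y = (4.6/3.4)(3.89 − 7.8) + 11.2 = 5.9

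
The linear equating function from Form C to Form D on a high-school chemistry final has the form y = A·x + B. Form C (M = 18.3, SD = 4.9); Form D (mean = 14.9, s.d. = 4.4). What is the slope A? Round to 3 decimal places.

A = SD_Y / SD_X = 4.4 / 4.9 = 0.898

0.898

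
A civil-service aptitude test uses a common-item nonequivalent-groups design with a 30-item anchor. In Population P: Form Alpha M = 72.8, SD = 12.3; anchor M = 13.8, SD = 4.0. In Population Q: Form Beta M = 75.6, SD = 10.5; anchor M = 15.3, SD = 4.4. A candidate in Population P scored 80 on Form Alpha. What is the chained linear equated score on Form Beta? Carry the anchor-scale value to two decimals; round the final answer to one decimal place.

77.6

Form Alpha → anchor (Population P): v = (4.0/12.3)(80 − 72.8) + 13.8 = 16.14
anchor → Form Beta (Population Q): y = (10.5/4.4)(16.14 − 15.3) + 75.6 = 77.6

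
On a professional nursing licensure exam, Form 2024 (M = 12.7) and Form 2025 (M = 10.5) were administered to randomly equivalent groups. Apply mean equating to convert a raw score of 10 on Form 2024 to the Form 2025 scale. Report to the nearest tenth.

7.8

Mean equating: y = x + (M_Y − M_X) = 10 + (10.5 − 12.7) = 7.8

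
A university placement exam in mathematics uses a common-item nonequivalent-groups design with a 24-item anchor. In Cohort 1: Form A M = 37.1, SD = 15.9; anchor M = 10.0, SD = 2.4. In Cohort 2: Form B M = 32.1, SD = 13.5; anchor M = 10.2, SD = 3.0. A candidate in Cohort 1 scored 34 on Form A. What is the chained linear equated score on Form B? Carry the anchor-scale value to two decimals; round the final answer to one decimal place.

Form A → anchor (Cohort 1): v = (2.4/15.9)(34 − 37.1) + 10.0 = 9.53
anchor → Form B (Cohort 2): y = (13.5/3.0)(9.53 − 10.2) + 32.1 = 29.1

29.1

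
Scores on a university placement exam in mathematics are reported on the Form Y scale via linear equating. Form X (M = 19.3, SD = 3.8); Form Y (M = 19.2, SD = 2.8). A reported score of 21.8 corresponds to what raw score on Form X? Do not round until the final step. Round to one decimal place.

22.8

Invert y = (SD_Y/SD_X)(x − M_X) + M_Y:
x = (SD_X/SD_Y)(y − M_Y) + M_X = (3.8/2.8)(21.8 − 19.2) + 19.3
x = 1.357143 × 2.600 + 19.3 = 22.8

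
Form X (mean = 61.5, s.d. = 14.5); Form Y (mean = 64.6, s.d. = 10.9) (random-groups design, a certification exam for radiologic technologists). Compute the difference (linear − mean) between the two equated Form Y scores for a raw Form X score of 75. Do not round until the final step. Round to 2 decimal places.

Mean-equated: 75 + (64.6 − 61.5) = 78.10
Linear-equated: (10.9/14.5)(75 − 61.5) + 64.6 = 74.748
Difference = 74.748 − 78.10 = -3.35

-3.35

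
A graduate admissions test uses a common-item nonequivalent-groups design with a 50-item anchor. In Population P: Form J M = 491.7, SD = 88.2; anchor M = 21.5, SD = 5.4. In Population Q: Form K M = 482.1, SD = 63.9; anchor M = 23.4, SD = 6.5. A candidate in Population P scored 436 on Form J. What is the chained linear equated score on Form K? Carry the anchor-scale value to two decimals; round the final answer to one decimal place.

Form J → anchor (Population P): v = (5.4/88.2)(436 − 491.7) + 21.5 = 18.09
anchor → Form K (Population Q): y = (63.9/6.5)(18.09 − 23.4) + 482.1 = 429.9

429.9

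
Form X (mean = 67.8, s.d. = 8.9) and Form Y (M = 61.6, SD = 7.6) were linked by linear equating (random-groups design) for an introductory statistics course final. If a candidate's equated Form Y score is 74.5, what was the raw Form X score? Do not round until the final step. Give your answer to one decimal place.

Invert y = (SD_Y/SD_X)(x − M_X) + M_Y:
x = (SD_X/SD_Y)(y − M_Y) + M_X = (8.9/7.6)(74.5 − 61.6) + 67.8
x = 1.171053 × 12.900 + 67.8 = 82.9

82.9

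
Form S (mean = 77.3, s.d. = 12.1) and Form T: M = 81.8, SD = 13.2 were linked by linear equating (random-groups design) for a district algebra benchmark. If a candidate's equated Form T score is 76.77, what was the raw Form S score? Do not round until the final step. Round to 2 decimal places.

Invert y = (SD_Y/SD_X)(x − M_X) + M_Y:
x = (SD_X/SD_Y)(y − M_Y) + M_X = (12.1/13.2)(76.77 − 81.8) + 77.3
x = 0.916667 × -5.030 + 77.3 = 72.69

72.69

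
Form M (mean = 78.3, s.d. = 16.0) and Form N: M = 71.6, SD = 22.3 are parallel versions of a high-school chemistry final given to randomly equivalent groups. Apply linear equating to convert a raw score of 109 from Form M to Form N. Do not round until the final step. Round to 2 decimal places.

114.39

Linear equating: y = (SD_Y/SD_X)(x − M_X) + M_Y
y = (22.3/16.0)(109 − 78.3) + 71.6
y = 1.393750 × 30.7 + 71.6 = 42.7881 + 71.6 = 114.39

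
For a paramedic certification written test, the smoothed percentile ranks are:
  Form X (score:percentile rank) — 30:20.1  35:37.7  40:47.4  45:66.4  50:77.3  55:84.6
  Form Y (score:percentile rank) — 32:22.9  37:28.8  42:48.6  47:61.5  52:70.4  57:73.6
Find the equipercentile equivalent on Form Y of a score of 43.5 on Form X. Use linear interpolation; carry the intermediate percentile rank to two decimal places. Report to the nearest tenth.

46.7

PR of 43.5 on Form X: 47.4 + (43.5 − 40)/(45 − 40) × (66.4 − 47.4) = 60.70
On Form Y, PR 60.70 falls between score 42 (PR 48.6) and 47 (PR 61.5).
Interpolate: 42 + (60.70 − 48.6)/(61.5 − 48.6) × (47 − 42) = 46.7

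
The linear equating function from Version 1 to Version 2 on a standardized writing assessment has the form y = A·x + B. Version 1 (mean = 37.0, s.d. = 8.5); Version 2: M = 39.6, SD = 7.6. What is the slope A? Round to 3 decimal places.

0.894

A = SD_Y / SD_X = 7.6 / 8.5 = 0.894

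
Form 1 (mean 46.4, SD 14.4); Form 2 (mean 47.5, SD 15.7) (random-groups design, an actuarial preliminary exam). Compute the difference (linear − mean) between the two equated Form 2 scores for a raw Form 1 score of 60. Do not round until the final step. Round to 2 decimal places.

Mean-equated: 60 + (47.5 − 46.4) = 61.10
Linear-equated: (15.7/14.4)(60 − 46.4) + 47.5 = 62.328
Difference = 62.328 − 61.10 = 1.23

1.23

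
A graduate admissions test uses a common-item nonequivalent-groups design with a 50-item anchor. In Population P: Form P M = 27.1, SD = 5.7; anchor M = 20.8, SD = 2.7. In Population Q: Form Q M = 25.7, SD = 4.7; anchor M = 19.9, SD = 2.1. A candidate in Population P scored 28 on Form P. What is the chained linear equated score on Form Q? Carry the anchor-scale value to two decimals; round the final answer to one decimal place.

28.7

Form P → anchor (Population P): v = (2.7/5.7)(28 − 27.1) + 20.8 = 21.23
anchor → Form Q (Population Q): y = (4.7/2.1)(21.23 − 19.9) + 25.7 = 28.7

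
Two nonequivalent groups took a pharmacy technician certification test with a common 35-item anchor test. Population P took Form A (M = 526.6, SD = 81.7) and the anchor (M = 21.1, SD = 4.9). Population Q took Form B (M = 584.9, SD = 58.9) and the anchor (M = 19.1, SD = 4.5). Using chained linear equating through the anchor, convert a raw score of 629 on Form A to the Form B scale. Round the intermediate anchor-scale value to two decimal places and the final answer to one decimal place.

691.4

Form A → anchor (Population P): v = (4.9/81.7)(629 − 526.6) + 21.1 = 27.24
anchor → Form B (Population Q): y = (58.9/4.5)(27.24 − 19.1) + 584.9 = 691.4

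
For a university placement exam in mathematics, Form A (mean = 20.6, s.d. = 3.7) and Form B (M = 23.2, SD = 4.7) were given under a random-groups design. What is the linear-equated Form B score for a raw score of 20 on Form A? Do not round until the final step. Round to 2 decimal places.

Linear equating: y = (SD_Y/SD_X)(x − M_X) + M_Y
y = (4.7/3.7)(20 − 20.6) + 23.2
y = 1.270270 × -0.6 + 23.2 = -0.7622 + 23.2 = 22.44

22.44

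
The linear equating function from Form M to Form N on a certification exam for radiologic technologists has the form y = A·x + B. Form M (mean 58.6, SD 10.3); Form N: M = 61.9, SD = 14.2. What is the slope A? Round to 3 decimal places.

1.379

A = SD_Y / SD_X = 14.2 / 10.3 = 1.379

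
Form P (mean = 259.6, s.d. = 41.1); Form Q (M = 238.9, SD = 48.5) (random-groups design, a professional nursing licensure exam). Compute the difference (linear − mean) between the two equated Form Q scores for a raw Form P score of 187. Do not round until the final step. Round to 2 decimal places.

-13.07

Mean-equated: 187 + (238.9 − 259.6) = 166.30
Linear-equated: (48.5/41.1)(187 − 259.6) + 238.9 = 153.228
Difference = 153.228 − 166.30 = -13.07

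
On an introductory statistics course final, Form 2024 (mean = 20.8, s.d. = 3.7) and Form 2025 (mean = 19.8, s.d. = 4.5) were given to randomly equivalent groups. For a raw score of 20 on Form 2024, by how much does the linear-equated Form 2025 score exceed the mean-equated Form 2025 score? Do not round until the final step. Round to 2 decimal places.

-0.17

Mean-equated: 20 + (19.8 − 20.8) = 19.00
Linear-equated: (4.5/3.7)(20 − 20.8) + 19.8 = 18.827
Difference = 18.827 − 19.00 = -0.17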